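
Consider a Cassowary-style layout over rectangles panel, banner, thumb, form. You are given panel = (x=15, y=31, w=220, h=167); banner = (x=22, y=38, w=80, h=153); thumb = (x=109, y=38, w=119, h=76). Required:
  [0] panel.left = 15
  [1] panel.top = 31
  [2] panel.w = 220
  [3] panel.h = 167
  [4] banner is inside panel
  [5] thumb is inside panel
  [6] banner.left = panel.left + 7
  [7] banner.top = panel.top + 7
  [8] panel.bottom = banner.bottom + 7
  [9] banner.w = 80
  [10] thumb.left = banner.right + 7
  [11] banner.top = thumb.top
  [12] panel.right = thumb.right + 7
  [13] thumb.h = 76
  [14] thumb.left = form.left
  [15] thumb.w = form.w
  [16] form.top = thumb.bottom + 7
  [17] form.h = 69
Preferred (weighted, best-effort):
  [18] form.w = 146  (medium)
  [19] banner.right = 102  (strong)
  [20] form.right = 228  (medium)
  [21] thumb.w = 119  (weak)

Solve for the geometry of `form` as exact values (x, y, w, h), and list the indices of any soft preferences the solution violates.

1. form.x = 109  [thumb.left = form.left]
2. form.w = 119  [thumb.w = form.w]
3. form.y = 121  [form.top = thumb.bottom + 7]
4. form.h = 69  [form.h = 69]

form = (x=109, y=121, w=119, h=69)
violated soft preferences: 18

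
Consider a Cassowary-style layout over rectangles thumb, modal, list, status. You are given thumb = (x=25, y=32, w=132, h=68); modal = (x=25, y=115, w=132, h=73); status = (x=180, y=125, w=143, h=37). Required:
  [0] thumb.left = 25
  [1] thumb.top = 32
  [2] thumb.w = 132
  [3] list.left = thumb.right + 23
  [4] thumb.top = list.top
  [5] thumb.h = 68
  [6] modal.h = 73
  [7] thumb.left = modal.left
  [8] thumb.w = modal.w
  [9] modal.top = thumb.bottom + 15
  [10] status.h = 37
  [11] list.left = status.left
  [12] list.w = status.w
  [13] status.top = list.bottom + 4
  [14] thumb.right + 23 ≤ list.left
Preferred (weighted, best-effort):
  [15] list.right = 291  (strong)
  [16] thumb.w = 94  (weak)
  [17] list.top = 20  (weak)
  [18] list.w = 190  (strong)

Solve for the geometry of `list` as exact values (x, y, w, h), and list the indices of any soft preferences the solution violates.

1. list.x = 180  [list.left = thumb.right + 23]
2. list.y = 32  [thumb.top = list.top]
3. list.w = 143  [list.w = status.w]
4. list.h = 89  [status.top = list.bottom + 4]

list = (x=180, y=32, w=143, h=89)
violated soft preferences: 15, 16, 17, 18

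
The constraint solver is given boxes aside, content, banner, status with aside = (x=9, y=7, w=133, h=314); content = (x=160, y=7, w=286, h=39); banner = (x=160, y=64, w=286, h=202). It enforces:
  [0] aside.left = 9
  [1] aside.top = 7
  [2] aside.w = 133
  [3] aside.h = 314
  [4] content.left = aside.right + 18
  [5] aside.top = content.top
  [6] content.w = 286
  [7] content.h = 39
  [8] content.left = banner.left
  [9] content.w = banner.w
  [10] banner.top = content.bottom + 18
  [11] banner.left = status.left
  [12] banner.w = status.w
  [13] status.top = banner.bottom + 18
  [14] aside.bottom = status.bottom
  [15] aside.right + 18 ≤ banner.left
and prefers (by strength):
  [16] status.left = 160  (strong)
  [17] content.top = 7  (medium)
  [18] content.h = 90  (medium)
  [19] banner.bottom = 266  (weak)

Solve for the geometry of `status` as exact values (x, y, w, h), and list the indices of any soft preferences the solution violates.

1. status.x = 160  [banner.left = status.left]
2. status.w = 286  [banner.w = status.w]
3. status.y = 284  [status.top = banner.bottom + 18]
4. status.h = 37  [aside.bottom = status.bottom]

status = (x=160, y=284, w=286, h=37)
violated soft preferences: 18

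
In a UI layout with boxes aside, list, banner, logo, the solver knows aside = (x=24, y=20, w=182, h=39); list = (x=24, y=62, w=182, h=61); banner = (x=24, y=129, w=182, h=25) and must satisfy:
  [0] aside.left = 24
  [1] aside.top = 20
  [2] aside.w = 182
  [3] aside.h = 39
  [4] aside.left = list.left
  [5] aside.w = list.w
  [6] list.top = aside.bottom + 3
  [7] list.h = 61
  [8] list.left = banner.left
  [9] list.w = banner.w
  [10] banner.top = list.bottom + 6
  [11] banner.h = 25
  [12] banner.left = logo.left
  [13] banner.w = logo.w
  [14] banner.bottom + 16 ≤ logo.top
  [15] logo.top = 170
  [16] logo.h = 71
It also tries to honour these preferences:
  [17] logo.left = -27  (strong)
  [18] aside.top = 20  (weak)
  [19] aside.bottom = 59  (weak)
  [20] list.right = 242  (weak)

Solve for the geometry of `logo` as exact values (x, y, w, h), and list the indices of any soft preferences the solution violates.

1. logo.x = 24  [banner.left = logo.left]
2. logo.w = 182  [banner.w = logo.w]
3. logo.y = 170  [logo.top = 170]
4. logo.h = 71  [logo.h = 71]

logo = (x=24, y=170, w=182, h=71)
violated soft preferences: 17, 20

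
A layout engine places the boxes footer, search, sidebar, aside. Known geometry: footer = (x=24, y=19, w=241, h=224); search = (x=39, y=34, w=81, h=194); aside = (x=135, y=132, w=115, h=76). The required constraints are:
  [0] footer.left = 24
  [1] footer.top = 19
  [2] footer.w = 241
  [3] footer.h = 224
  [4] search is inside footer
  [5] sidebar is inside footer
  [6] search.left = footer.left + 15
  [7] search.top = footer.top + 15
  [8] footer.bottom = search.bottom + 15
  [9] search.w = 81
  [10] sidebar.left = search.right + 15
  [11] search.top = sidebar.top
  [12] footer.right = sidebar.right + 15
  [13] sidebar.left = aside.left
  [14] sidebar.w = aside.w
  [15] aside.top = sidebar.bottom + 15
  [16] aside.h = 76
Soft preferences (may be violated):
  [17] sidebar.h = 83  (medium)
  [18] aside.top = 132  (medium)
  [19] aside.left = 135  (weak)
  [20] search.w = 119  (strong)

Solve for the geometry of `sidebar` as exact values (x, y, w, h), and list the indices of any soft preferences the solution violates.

sidebar = (x=135, y=34, w=115, h=83)
violated soft preferences: 20

1. sidebar.x = 135  [sidebar.left = search.right + 15]
2. sidebar.y = 34  [search.top = sidebar.top]
3. sidebar.w = 115  [footer.right = sidebar.right + 15]
4. sidebar.h = 83  [aside.top = sidebar.bottom + 15]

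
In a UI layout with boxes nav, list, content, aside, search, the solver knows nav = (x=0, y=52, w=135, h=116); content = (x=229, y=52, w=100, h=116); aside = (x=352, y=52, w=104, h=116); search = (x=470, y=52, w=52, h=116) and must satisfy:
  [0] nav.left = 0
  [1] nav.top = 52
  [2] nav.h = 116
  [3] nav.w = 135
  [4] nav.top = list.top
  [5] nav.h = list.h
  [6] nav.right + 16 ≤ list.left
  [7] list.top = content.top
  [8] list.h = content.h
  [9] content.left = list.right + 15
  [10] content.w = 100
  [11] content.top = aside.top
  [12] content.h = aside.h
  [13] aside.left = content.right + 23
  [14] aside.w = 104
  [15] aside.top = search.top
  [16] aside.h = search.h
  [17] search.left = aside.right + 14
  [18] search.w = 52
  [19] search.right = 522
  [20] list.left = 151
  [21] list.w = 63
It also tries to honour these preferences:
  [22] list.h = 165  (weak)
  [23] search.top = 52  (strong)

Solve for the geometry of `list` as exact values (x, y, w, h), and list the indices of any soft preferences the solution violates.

1. list.y = 52  [nav.top = list.top]
2. list.h = 116  [nav.h = list.h]
3. list.x = 151  [list.left = 151]
4. list.w = 63  [list.w = 63]

list = (x=151, y=52, w=63, h=116)
violated soft preferences: 22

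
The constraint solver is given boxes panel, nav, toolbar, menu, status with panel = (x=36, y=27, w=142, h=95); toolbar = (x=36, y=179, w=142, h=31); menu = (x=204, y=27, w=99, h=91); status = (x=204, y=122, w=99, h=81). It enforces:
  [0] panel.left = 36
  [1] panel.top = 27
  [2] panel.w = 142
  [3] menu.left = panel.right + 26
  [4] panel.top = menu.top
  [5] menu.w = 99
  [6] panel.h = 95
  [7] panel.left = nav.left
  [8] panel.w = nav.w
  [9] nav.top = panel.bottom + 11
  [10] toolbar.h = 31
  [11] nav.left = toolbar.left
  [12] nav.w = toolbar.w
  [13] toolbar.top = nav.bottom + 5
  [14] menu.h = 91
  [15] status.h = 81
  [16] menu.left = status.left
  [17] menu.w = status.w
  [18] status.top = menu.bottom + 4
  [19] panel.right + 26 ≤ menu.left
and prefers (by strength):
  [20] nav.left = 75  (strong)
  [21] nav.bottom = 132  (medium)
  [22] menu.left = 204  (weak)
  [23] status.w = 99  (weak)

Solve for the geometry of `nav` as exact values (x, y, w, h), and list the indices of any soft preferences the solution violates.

nav = (x=36, y=133, w=142, h=41)
violated soft preferences: 20, 21

1. nav.x = 36  [panel.left = nav.left]
2. nav.w = 142  [panel.w = nav.w]
3. nav.y = 133  [nav.top = panel.bottom + 11]
4. nav.h = 41  [toolbar.top = nav.bottom + 5]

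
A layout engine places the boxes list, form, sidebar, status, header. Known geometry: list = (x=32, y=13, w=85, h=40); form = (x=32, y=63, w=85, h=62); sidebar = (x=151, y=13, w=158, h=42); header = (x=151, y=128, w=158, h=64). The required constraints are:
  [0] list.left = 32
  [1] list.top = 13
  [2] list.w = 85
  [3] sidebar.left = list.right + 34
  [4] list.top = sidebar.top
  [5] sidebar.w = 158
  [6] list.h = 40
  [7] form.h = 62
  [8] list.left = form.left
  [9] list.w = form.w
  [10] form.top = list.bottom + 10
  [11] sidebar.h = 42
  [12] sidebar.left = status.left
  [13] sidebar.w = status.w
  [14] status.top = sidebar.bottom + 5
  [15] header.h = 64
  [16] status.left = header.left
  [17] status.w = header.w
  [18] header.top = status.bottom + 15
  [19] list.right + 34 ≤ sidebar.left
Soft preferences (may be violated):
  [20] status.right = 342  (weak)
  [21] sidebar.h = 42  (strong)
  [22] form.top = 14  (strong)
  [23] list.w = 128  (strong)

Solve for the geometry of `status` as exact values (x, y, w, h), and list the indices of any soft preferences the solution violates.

status = (x=151, y=60, w=158, h=53)
violated soft preferences: 20, 22, 23

1. status.x = 151  [sidebar.left = status.left]
2. status.w = 158  [sidebar.w = status.w]
3. status.y = 60  [status.top = sidebar.bottom + 5]
4. status.h = 53  [header.top = status.bottom + 15]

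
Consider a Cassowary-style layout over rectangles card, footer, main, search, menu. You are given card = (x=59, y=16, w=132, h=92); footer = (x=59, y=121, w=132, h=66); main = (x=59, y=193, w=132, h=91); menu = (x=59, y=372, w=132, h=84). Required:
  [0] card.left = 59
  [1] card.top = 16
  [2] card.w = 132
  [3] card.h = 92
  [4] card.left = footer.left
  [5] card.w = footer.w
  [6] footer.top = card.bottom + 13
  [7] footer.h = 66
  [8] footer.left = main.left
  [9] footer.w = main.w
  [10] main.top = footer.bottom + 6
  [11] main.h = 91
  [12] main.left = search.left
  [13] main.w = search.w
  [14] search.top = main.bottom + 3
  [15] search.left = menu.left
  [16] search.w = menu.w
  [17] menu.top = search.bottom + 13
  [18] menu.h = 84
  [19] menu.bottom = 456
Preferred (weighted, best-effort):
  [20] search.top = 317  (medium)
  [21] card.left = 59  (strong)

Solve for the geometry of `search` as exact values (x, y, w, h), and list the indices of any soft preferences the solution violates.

search = (x=59, y=287, w=132, h=72)
violated soft preferences: 20

1. search.x = 59  [main.left = search.left]
2. search.w = 132  [main.w = search.w]
3. search.y = 287  [search.top = main.bottom + 3]
4. search.h = 72  [menu.top = search.bottom + 13]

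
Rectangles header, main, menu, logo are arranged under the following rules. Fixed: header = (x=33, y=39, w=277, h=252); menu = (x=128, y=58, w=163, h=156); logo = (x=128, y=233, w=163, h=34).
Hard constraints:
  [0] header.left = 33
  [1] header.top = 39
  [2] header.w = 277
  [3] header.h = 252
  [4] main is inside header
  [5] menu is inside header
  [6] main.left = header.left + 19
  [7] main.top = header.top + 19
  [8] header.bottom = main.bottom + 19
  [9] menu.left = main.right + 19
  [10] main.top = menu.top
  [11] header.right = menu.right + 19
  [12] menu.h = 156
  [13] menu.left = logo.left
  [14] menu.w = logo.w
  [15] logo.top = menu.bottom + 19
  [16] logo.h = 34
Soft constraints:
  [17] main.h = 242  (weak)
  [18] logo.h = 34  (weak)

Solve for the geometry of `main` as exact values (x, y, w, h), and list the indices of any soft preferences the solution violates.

1. main.x = 52  [main.left = header.left + 19]
2. main.y = 58  [main.top = header.top + 19]
3. main.h = 214  [header.bottom = main.bottom + 19]
4. main.w = 57  [menu.left = main.right + 19]

main = (x=52, y=58, w=57, h=214)
violated soft preferences: 17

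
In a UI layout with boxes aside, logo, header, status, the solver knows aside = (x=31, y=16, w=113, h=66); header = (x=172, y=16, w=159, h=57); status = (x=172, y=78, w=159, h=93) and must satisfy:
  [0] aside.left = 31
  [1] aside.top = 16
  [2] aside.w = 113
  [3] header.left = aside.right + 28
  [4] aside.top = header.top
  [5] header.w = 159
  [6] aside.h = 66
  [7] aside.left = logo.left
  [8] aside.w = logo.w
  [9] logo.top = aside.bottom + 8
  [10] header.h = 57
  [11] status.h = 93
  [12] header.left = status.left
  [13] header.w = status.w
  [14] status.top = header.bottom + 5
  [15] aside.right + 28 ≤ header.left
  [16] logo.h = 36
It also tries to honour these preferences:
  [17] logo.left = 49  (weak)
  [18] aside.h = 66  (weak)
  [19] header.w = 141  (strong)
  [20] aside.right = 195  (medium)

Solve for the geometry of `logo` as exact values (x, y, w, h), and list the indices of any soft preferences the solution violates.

logo = (x=31, y=90, w=113, h=36)
violated soft preferences: 17, 19, 20

1. logo.x = 31  [aside.left = logo.left]
2. logo.w = 113  [aside.w = logo.w]
3. logo.y = 90  [logo.top = aside.bottom + 8]
4. logo.h = 36  [logo.h = 36]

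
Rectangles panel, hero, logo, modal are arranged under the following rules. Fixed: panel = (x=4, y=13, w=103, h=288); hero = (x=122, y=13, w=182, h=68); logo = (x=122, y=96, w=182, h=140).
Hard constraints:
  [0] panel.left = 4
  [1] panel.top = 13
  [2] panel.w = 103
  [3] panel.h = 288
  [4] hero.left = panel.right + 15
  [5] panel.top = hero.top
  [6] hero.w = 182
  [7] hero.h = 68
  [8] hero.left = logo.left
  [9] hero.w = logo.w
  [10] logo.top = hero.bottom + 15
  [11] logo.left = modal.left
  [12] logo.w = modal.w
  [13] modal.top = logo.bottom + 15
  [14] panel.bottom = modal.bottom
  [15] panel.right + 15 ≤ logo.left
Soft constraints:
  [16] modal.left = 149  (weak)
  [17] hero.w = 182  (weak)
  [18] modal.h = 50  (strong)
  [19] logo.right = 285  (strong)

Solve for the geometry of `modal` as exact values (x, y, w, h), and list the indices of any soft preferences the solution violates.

modal = (x=122, y=251, w=182, h=50)
violated soft preferences: 16, 19

1. modal.x = 122  [logo.left = modal.left]
2. modal.w = 182  [logo.w = modal.w]
3. modal.y = 251  [modal.top = logo.bottom + 15]
4. modal.h = 50  [panel.bottom = modal.bottom]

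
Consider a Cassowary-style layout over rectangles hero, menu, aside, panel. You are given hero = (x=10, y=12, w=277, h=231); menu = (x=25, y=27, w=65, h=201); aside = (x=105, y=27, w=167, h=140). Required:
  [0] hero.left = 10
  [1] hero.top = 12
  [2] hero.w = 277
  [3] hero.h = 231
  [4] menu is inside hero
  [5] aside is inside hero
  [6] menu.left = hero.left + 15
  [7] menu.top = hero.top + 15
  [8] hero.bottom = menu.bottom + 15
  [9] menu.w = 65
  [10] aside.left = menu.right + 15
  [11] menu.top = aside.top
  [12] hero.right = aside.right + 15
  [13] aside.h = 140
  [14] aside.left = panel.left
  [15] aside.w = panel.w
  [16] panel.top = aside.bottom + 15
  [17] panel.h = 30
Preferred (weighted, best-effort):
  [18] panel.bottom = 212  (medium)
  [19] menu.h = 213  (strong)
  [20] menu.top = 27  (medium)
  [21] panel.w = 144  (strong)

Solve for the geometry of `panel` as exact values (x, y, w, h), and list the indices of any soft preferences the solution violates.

1. panel.x = 105  [aside.left = panel.left]
2. panel.w = 167  [aside.w = panel.w]
3. panel.y = 182  [panel.top = aside.bottom + 15]
4. panel.h = 30  [panel.h = 30]

panel = (x=105, y=182, w=167, h=30)
violated soft preferences: 19, 21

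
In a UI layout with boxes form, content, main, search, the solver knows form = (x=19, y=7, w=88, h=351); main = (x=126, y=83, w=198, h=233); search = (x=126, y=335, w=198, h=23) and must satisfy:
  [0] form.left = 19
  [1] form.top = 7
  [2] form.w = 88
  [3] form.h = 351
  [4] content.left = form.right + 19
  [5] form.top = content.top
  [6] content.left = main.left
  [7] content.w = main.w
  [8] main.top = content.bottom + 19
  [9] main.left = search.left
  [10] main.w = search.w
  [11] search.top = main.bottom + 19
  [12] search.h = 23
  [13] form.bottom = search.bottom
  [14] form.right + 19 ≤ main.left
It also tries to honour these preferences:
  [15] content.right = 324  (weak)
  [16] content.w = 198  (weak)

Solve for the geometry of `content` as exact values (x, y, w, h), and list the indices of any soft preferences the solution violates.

content = (x=126, y=7, w=198, h=57)
violated soft preferences: none

1. content.x = 126  [content.left = form.right + 19]
2. content.y = 7  [form.top = content.top]
3. content.w = 198  [content.w = main.w]
4. content.h = 57  [main.top = content.bottom + 19]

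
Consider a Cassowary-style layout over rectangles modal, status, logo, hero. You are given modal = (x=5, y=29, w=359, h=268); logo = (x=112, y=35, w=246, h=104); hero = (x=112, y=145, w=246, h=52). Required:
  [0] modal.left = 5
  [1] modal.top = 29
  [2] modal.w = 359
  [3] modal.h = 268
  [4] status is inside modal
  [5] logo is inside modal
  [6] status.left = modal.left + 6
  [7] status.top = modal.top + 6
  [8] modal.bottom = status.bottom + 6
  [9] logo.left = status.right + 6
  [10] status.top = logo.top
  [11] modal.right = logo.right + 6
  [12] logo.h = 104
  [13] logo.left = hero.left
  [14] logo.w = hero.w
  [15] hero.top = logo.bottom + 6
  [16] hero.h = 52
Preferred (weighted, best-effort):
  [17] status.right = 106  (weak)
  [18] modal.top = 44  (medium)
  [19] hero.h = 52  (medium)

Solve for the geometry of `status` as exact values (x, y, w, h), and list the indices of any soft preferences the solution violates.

status = (x=11, y=35, w=95, h=256)
violated soft preferences: 18

1. status.x = 11  [status.left = modal.left + 6]
2. status.y = 35  [status.top = modal.top + 6]
3. status.h = 256  [modal.bottom = status.bottom + 6]
4. status.w = 95  [logo.left = status.right + 6]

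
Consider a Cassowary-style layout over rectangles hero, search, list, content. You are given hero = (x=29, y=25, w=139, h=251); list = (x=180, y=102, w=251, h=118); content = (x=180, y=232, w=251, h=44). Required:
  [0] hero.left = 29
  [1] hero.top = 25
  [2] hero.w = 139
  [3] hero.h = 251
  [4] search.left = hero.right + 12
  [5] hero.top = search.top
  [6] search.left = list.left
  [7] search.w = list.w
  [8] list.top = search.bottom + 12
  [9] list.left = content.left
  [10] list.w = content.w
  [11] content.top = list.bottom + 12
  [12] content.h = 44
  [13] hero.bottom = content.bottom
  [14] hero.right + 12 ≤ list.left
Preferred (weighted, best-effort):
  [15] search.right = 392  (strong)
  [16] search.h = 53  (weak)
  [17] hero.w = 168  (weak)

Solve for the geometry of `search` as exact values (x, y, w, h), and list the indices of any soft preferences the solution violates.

search = (x=180, y=25, w=251, h=65)
violated soft preferences: 15, 16, 17

1. search.x = 180  [search.left = hero.right + 12]
2. search.y = 25  [hero.top = search.top]
3. search.w = 251  [search.w = list.w]
4. search.h = 65  [list.top = search.bottom + 12]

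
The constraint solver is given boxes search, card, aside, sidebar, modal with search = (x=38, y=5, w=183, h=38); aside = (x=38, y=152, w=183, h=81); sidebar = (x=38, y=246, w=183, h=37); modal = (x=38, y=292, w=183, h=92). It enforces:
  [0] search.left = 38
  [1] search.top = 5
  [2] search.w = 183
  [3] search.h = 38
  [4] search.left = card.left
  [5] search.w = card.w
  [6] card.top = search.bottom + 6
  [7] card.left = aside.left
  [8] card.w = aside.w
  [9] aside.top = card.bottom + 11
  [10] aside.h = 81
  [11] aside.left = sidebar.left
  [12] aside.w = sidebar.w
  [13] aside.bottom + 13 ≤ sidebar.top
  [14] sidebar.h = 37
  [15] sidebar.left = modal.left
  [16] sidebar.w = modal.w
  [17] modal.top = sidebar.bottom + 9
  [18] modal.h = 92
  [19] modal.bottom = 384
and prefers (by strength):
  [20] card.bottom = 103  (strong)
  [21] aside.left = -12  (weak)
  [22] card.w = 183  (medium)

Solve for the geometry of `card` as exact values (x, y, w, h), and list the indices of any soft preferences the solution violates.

1. card.x = 38  [search.left = card.left]
2. card.w = 183  [search.w = card.w]
3. card.y = 49  [card.top = search.bottom + 6]
4. card.h = 92  [aside.top = card.bottom + 11]

card = (x=38, y=49, w=183, h=92)
violated soft preferences: 20, 21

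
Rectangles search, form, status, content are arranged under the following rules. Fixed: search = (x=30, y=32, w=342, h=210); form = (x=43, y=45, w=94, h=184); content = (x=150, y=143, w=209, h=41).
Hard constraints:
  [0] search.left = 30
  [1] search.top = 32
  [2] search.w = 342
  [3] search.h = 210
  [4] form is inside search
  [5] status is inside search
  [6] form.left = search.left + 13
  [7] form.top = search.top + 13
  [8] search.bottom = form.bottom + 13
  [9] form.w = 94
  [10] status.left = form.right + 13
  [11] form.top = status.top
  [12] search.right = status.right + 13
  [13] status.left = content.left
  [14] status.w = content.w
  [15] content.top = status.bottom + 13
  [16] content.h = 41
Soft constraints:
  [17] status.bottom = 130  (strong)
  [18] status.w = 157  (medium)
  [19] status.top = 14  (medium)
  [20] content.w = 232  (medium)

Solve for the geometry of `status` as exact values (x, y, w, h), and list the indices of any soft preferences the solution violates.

status = (x=150, y=45, w=209, h=85)
violated soft preferences: 18, 19, 20

1. status.x = 150  [status.left = form.right + 13]
2. status.y = 45  [form.top = status.top]
3. status.w = 209  [search.right = status.right + 13]
4. status.h = 85  [content.top = status.bottom + 13]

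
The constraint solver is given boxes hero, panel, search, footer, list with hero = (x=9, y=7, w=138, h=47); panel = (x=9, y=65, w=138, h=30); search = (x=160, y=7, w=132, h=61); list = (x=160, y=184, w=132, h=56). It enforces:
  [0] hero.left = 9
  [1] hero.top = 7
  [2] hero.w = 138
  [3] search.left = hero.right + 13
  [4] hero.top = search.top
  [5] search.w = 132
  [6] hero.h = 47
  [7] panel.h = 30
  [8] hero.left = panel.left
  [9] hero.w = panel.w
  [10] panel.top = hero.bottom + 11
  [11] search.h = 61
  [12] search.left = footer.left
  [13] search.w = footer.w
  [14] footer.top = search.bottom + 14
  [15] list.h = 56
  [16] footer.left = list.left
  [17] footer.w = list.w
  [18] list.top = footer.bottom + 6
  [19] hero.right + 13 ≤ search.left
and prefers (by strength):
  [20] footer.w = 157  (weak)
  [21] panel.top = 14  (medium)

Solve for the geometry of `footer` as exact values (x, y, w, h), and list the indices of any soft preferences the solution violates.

1. footer.x = 160  [search.left = footer.left]
2. footer.w = 132  [search.w = footer.w]
3. footer.y = 82  [footer.top = search.bottom + 14]
4. footer.h = 96  [list.top = footer.bottom + 6]

footer = (x=160, y=82, w=132, h=96)
violated soft preferences: 20, 21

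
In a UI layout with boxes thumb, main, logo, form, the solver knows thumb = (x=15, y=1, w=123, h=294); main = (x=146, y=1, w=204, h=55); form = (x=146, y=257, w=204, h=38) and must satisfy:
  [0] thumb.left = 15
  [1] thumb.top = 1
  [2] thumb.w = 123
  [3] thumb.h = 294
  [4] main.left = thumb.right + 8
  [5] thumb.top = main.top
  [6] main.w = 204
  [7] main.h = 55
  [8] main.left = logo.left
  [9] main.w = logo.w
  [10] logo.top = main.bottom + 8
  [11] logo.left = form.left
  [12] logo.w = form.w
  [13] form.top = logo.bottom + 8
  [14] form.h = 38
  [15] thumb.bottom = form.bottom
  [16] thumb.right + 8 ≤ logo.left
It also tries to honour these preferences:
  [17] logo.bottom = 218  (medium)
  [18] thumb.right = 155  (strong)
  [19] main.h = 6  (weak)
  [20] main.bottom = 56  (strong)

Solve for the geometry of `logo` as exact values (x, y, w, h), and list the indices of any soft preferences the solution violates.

logo = (x=146, y=64, w=204, h=185)
violated soft preferences: 17, 18, 19

1. logo.x = 146  [main.left = logo.left]
2. logo.w = 204  [main.w = logo.w]
3. logo.y = 64  [logo.top = main.bottom + 8]
4. logo.h = 185  [form.top = logo.bottom + 8]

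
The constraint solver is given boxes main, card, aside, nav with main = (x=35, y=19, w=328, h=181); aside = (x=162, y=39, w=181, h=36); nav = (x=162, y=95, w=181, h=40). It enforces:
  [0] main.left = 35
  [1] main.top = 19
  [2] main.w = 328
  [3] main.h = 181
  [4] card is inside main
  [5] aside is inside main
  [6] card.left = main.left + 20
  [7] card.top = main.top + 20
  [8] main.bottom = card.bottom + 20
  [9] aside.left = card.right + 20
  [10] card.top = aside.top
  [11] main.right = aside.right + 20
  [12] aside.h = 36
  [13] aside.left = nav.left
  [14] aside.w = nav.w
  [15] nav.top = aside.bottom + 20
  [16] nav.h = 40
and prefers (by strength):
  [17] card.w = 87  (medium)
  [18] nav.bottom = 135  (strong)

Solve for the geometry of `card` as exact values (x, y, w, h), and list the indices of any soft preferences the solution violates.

1. card.x = 55  [card.left = main.left + 20]
2. card.y = 39  [card.top = main.top + 20]
3. card.h = 141  [main.bottom = card.bottom + 20]
4. card.w = 87  [aside.left = card.right + 20]

card = (x=55, y=39, w=87, h=141)
violated soft preferences: none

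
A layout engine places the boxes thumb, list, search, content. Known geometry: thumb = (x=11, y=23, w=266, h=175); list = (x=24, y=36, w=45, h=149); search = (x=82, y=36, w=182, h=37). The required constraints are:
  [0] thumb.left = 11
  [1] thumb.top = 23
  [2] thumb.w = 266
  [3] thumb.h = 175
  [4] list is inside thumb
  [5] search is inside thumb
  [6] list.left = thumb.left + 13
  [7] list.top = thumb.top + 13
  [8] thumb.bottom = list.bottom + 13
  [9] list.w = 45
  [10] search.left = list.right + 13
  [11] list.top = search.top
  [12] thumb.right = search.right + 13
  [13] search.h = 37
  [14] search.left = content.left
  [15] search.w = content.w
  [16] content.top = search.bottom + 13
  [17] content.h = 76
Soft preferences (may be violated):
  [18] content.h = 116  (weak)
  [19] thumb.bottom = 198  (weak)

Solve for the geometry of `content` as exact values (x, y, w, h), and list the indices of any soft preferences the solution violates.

content = (x=82, y=86, w=182, h=76)
violated soft preferences: 18

1. content.x = 82  [search.left = content.left]
2. content.w = 182  [search.w = content.w]
3. content.y = 86  [content.top = search.bottom + 13]
4. content.h = 76  [content.h = 76]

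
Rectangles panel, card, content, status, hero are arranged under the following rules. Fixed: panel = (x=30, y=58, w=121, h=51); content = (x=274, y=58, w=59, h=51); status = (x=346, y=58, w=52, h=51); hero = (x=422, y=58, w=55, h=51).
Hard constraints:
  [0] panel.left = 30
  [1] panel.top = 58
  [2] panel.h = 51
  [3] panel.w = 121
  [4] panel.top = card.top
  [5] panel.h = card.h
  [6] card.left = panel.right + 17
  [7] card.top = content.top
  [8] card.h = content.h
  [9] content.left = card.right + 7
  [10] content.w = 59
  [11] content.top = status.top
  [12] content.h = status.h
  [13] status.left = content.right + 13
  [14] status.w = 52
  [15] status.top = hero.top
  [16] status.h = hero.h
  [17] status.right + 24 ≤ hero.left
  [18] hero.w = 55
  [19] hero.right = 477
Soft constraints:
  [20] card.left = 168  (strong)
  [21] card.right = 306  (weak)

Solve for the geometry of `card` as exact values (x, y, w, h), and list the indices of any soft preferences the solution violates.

card = (x=168, y=58, w=99, h=51)
violated soft preferences: 21

1. card.y = 58  [panel.top = card.top]
2. card.h = 51  [panel.h = card.h]
3. card.x = 168  [card.left = panel.right + 17]
4. card.w = 99  [content.left = card.right + 7]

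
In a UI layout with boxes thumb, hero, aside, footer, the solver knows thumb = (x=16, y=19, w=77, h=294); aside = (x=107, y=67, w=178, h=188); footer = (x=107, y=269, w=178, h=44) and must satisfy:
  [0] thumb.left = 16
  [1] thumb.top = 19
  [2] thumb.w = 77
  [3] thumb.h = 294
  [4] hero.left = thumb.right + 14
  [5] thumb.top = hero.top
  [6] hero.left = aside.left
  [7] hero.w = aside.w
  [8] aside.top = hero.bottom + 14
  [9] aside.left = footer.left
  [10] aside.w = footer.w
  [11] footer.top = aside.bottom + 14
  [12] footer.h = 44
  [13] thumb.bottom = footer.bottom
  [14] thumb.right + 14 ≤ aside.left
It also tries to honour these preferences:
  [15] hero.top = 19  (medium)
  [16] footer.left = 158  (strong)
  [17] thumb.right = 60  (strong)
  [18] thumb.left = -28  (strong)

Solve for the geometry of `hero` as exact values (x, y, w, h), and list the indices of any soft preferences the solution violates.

hero = (x=107, y=19, w=178, h=34)
violated soft preferences: 16, 17, 18

1. hero.x = 107  [hero.left = thumb.right + 14]
2. hero.y = 19  [thumb.top = hero.top]
3. hero.w = 178  [hero.w = aside.w]
4. hero.h = 34  [aside.top = hero.bottom + 14]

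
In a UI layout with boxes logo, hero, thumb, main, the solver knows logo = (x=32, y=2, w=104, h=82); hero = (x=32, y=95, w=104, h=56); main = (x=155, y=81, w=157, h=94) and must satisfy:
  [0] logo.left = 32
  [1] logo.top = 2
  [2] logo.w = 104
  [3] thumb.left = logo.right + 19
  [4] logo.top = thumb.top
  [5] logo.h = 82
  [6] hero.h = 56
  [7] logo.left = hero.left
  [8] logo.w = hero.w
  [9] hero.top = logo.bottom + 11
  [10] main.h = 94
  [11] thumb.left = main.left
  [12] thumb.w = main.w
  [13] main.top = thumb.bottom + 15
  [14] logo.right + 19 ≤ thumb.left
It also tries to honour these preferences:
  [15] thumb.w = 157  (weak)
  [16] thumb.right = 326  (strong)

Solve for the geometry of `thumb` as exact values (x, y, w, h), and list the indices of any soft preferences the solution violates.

thumb = (x=155, y=2, w=157, h=64)
violated soft preferences: 16

1. thumb.x = 155  [thumb.left = logo.right + 19]
2. thumb.y = 2  [logo.top = thumb.top]
3. thumb.w = 157  [thumb.w = main.w]
4. thumb.h = 64  [main.top = thumb.bottom + 15]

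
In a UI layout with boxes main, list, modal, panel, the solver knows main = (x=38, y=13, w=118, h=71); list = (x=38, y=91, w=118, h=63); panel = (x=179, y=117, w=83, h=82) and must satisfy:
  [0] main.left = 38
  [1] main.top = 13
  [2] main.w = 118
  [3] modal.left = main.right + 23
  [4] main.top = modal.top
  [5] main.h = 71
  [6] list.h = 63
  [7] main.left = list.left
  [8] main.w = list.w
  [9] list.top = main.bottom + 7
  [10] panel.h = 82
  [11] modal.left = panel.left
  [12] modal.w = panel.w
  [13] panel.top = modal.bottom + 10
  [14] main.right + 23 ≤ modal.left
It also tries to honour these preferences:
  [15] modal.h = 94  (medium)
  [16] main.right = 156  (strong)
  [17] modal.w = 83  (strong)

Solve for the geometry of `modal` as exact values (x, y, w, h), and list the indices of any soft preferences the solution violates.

1. modal.x = 179  [modal.left = main.right + 23]
2. modal.y = 13  [main.top = modal.top]
3. modal.w = 83  [modal.w = panel.w]
4. modal.h = 94  [panel.top = modal.bottom + 10]

modal = (x=179, y=13, w=83, h=94)
violated soft preferences: none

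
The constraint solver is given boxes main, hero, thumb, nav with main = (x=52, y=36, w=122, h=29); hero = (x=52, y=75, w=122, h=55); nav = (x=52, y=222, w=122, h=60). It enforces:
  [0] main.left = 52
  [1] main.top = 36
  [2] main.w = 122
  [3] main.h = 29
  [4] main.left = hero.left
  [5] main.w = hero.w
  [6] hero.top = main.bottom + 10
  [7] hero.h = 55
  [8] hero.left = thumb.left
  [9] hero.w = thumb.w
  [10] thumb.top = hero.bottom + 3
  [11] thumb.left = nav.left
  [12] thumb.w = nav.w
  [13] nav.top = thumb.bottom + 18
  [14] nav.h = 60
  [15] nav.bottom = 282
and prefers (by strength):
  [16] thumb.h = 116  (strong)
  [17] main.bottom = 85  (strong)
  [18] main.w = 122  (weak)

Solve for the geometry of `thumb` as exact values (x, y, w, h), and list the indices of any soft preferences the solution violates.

1. thumb.x = 52  [hero.left = thumb.left]
2. thumb.w = 122  [hero.w = thumb.w]
3. thumb.y = 133  [thumb.top = hero.bottom + 3]
4. thumb.h = 71  [nav.top = thumb.bottom + 18]

thumb = (x=52, y=133, w=122, h=71)
violated soft preferences: 16, 17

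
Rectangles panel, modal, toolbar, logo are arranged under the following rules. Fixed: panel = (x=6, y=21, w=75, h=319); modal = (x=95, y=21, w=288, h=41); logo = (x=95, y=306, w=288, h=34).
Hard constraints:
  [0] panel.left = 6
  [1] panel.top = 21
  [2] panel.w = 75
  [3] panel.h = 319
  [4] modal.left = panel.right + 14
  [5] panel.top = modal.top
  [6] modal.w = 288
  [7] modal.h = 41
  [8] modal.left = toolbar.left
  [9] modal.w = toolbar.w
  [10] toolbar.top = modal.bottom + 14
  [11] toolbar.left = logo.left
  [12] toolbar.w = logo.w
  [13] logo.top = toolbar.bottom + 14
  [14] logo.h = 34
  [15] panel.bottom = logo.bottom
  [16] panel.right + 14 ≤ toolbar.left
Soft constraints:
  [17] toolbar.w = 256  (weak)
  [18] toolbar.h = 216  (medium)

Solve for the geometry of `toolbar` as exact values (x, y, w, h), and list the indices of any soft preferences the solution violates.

1. toolbar.x = 95  [modal.left = toolbar.left]
2. toolbar.w = 288  [modal.w = toolbar.w]
3. toolbar.y = 76  [toolbar.top = modal.bottom + 14]
4. toolbar.h = 216  [logo.top = toolbar.bottom + 14]

toolbar = (x=95, y=76, w=288, h=216)
violated soft preferences: 17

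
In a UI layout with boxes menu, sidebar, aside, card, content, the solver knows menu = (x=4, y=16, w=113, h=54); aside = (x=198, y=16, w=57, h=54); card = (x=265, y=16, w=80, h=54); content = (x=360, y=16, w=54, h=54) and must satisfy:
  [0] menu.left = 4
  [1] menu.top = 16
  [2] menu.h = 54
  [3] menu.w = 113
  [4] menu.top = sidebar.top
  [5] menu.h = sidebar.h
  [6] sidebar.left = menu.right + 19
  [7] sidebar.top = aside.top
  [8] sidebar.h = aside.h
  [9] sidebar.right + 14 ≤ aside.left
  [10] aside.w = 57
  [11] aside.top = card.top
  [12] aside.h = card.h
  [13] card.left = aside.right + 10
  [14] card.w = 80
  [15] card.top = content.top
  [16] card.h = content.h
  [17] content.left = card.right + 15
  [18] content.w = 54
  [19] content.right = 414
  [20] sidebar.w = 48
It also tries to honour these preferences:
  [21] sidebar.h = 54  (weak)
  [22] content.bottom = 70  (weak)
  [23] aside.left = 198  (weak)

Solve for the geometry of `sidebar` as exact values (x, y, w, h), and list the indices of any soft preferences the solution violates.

sidebar = (x=136, y=16, w=48, h=54)
violated soft preferences: none

1. sidebar.y = 16  [menu.top = sidebar.top]
2. sidebar.h = 54  [menu.h = sidebar.h]
3. sidebar.x = 136  [sidebar.left = menu.right + 19]
4. sidebar.w = 48  [sidebar.w = 48]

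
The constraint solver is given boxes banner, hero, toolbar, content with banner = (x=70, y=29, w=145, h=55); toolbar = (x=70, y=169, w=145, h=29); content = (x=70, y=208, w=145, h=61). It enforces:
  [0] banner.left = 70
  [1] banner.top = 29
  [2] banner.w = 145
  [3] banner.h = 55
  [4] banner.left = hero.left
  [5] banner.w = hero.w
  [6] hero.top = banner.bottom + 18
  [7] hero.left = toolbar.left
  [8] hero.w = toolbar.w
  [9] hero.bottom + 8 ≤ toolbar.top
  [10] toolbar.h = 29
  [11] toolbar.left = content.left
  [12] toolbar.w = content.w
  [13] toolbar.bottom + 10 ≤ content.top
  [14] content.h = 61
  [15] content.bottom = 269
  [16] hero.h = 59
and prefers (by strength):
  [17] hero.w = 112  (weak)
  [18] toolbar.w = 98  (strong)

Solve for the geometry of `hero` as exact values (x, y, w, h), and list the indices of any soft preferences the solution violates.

1. hero.x = 70  [banner.left = hero.left]
2. hero.w = 145  [banner.w = hero.w]
3. hero.y = 102  [hero.top = banner.bottom + 18]
4. hero.h = 59  [hero.h = 59]

hero = (x=70, y=102, w=145, h=59)
violated soft preferences: 17, 18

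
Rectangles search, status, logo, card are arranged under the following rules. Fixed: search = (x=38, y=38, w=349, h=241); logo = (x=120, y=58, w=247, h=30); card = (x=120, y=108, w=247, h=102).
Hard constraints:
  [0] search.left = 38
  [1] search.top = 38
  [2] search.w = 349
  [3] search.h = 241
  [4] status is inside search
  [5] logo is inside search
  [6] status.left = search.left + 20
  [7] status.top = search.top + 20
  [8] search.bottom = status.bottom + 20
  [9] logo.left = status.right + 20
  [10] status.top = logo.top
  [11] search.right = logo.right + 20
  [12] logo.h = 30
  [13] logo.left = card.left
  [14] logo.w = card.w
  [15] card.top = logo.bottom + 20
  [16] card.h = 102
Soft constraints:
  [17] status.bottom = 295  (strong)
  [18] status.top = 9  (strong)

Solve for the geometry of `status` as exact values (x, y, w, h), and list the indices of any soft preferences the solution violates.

status = (x=58, y=58, w=42, h=201)
violated soft preferences: 17, 18

1. status.x = 58  [status.left = search.left + 20]
2. status.y = 58  [status.top = search.top + 20]
3. status.h = 201  [search.bottom = status.bottom + 20]
4. status.w = 42  [logo.left = status.right + 20]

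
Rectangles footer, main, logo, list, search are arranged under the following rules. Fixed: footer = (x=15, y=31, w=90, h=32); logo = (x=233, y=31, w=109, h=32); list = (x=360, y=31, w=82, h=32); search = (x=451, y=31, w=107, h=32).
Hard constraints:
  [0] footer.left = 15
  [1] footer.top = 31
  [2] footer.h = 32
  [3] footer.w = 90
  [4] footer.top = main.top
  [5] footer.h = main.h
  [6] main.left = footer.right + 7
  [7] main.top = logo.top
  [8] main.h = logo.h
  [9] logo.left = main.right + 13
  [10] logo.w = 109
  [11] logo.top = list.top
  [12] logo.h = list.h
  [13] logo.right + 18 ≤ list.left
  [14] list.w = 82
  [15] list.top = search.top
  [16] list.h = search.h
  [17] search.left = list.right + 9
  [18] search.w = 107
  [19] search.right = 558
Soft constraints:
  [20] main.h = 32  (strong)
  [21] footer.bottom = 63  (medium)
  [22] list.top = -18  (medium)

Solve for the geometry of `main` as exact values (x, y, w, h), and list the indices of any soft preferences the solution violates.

1. main.y = 31  [footer.top = main.top]
2. main.h = 32  [footer.h = main.h]
3. main.x = 112  [main.left = footer.right + 7]
4. main.w = 108  [logo.left = main.right + 13]

main = (x=112, y=31, w=108, h=32)
violated soft preferences: 22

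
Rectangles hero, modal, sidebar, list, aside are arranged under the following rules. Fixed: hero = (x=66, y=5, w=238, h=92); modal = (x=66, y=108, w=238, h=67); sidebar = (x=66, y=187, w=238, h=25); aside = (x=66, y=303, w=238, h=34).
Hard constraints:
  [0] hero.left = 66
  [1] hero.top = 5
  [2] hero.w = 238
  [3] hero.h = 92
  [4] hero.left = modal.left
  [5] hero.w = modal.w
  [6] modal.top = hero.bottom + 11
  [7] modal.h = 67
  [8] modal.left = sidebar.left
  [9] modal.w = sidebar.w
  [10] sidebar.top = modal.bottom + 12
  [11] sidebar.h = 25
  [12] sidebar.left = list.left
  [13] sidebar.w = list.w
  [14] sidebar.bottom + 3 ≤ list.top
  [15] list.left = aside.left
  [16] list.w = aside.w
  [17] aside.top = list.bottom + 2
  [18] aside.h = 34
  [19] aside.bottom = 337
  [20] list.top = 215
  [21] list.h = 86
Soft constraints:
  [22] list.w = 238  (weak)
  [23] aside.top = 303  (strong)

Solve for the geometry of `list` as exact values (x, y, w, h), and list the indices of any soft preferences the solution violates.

list = (x=66, y=215, w=238, h=86)
violated soft preferences: none

1. list.x = 66  [sidebar.left = list.left]
2. list.w = 238  [sidebar.w = list.w]
3. list.y = 215  [list.top = 215]
4. list.h = 86  [list.h = 86]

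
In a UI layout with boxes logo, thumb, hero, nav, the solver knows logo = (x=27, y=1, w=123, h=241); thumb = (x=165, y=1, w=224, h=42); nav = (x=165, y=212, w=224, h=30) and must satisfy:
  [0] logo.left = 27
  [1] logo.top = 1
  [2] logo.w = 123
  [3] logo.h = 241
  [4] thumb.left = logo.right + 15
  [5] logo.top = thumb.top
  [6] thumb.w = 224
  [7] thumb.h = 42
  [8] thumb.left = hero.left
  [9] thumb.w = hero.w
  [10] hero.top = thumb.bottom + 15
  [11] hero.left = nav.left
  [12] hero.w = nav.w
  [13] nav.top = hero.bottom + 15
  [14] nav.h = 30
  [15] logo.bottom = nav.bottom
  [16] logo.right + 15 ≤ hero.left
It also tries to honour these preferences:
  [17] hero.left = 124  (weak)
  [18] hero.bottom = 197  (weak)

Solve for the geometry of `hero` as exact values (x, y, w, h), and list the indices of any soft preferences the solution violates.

hero = (x=165, y=58, w=224, h=139)
violated soft preferences: 17

1. hero.x = 165  [thumb.left = hero.left]
2. hero.w = 224  [thumb.w = hero.w]
3. hero.y = 58  [hero.top = thumb.bottom + 15]
4. hero.h = 139  [nav.top = hero.bottom + 15]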